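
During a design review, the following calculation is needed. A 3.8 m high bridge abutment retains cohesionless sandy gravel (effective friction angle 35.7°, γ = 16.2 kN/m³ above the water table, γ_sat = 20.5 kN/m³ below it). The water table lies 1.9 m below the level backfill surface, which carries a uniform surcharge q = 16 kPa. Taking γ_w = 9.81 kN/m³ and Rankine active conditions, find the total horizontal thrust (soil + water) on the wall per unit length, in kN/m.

61.8 kN/m

K_a = tan²(45° − φ/2) = 0.2630.
γ' = 20.5 − 9.81 = 10.69 kN/m³. h₂ = H − d_w = 1.9 m.
σ'_h: at surface K_a·q = 4.208; at WT K_a(q+γd_w) = 12.30; at base K_a(q+γd_w+γ'h₂) = 17.64 kPa.
P₁ = ½(4.208+12.30)×1.9 = 15.69; P₂ = ½(12.30+17.64)×1.9 = 28.45; P_w = ½γ_w h₂² = 17.71.
Total = 15.69+28.45+17.71 = 61.84 kN/m.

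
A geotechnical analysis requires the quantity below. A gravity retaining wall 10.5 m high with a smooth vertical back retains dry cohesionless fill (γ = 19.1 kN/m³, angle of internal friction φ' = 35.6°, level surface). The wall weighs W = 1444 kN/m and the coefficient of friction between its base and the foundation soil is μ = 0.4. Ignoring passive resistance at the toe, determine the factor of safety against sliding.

K_a = tan²(45° − 35.6°/2) = 0.2641.
P_a = ½K_aγH² = 0.5×0.2641×19.1×10.5² = 278.1 kN/m, acting at H/3 = 3.500 m above the base.
FS_sliding = μW / P_a = 0.4×1444 / 278.1 = 2.077.

2.08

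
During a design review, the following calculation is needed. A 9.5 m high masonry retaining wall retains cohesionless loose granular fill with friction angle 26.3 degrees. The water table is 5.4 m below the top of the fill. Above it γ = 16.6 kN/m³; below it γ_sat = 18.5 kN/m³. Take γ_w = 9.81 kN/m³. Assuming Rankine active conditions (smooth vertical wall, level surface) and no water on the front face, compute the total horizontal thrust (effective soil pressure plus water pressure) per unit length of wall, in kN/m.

K_a = tan²(45° − φ/2) = 0.3859.
γ' = 18.5 − 9.81 = 8.690 kN/m³. Depth below WT = 4.1 m.
σ'_h at WT = K_a γ d_w = 34.60 kPa; at base = 34.60 + K_a γ' × 4.1 = 48.35 kPa.
P₁ (0–5.4 m) = ½×34.60×5.4 = 93.41. P₂ (5.4–9.5 m) = ½(34.60+48.35)×4.1 = 170.0.
P_w = ½ γ_w h₂² = 0.5×9.81×4.1² = 82.45. Total = 93.41+170.0+82.45 = 345.9 kN/m.

346 kN/m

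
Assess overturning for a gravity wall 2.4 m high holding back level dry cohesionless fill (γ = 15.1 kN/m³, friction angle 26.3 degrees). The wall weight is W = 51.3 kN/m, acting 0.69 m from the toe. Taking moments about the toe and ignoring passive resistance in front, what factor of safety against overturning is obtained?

2.64

K_a = tan²(45° − 26.3°/2) = 0.3859.
P_a = ½K_aγH² = 0.5×0.3859×15.1×2.4² = 16.78 kN/m, acting at H/3 = 0.8000 m above the base.
Overturning moment M_o = P_a × H/3 = 16.78 × 0.8000 = 13.43.
Resisting moment M_r = W × 0.69 = 51.3 × 0.69 = 35.40.
FS_overturning = M_r/M_o = 35.40/13.43 = 2.636.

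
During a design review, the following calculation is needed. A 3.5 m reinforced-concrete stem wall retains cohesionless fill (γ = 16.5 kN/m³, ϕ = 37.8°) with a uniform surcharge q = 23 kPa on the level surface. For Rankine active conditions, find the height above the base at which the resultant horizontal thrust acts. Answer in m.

K_a = 0.2400.
Triangular part P₁ = ½K_aγH² = 24.25 at H/3 = 1.167 m; rectangular part P₂ = K_a q H = 19.32 at H/2 = 1.750 m.
ȳ = (P₁·1.167 + P₂·1.750)/(P₁+P₂) = 1.425 m.

1.43 m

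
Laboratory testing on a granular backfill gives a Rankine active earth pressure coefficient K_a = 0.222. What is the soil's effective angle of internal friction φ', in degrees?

K_a = tan²(45° − φ/2) ⇒ 45° − φ/2 = arctan(√0.222) = 25.23°.
φ = 2(45° − 25.23°) = 39.54°.

39.5°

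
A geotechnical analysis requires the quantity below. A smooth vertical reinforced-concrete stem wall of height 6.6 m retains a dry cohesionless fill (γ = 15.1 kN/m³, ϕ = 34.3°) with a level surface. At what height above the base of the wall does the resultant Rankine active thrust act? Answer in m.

2.20 m

K_a = 0.2792.
The pressure distribution is triangular, so the resultant acts at H/3 above the base = 6.6/3 = 2.200 m.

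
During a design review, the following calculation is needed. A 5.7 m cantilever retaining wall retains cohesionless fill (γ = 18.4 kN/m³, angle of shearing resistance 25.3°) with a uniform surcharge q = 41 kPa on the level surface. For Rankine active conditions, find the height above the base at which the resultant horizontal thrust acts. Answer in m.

K_a = 0.4012.
Triangular part P₁ = ½K_aγH² = 119.9 at H/3 = 1.900 m; rectangular part P₂ = K_a q H = 93.76 at H/2 = 2.850 m.
ȳ = (P₁·1.900 + P₂·2.850)/(P₁+P₂) = 2.317 m.

2.32 m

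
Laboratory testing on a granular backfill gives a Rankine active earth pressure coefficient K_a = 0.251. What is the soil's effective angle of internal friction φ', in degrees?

K_a = tan²(45° − φ/2) ⇒ 45° − φ/2 = arctan(√0.251) = 26.61°.
φ = 2(45° − 26.61°) = 36.78°.

36.8°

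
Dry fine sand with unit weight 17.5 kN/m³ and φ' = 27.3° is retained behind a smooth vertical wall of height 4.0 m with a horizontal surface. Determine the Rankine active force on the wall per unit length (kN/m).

52.0 kN/m

K_a = tan²(45° − φ/2) = 0.3711.
P_a = ½ K_a γ H² = 0.5 × 0.3711 × 17.5 × 4.0² = 51.96 kN/m.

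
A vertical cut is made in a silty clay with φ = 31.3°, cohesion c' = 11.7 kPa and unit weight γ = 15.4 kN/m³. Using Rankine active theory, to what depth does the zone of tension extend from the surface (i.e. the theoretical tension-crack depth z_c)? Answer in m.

2.70 m

K_a = tan²(45° − 31.3°/2) = 0.3162; √K_a = 0.5623.
The active pressure is zero where K_a γ z = 2c√K_a, so z_c = 2c/(γ√K_a) = 2×11.7/(15.4×0.5623) = 2.702 m.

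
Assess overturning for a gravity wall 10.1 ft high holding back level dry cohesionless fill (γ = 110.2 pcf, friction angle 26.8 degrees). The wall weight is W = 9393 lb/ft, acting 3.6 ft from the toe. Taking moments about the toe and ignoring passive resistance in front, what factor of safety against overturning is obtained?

K_a = tan²(45° − 26.8°/2) = 0.3785.
P_a = ½K_aγH² = 0.5×0.3785×110.2×10.1² = 2127 lb/ft, acting at H/3 = 3.367 ft above the base.
Overturning moment M_o = P_a × H/3 = 2127 × 3.367 = 7162.
Resisting moment M_r = W × 3.6 = 9393 × 3.6 = 33810.
FS_overturning = M_r/M_o = 33810/7162 = 4.721.

4.72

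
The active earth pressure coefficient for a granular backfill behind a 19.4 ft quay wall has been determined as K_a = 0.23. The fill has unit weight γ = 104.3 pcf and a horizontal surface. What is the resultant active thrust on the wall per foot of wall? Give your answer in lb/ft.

4510 lb/ft

P = ½ K_a γ H² = 0.5 × 0.23 × 104.3 × 19.4² = 4514 lb/ft.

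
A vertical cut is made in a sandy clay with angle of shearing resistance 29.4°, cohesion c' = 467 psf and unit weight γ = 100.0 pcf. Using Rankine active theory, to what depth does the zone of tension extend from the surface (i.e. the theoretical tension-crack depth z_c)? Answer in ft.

16.0 ft

K_a = tan²(45° − 29.4°/2) = 0.3415; √K_a = 0.5844.
The active pressure is zero where K_a γ z = 2c√K_a, so z_c = 2c/(γ√K_a) = 2×467/(100.0×0.5844) = 15.98 ft.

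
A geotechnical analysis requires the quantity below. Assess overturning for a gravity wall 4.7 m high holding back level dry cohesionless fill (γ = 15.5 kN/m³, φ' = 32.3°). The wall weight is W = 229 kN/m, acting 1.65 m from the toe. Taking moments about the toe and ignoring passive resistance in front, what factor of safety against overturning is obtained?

K_a = tan²(45° − 32.3°/2) = 0.3035.
P_a = ½K_aγH² = 0.5×0.3035×15.5×4.7² = 51.96 kN/m, acting at H/3 = 1.567 m above the base.
Overturning moment M_o = P_a × H/3 = 51.96 × 1.567 = 81.40.
Resisting moment M_r = W × 1.65 = 229 × 1.65 = 377.8.
FS_overturning = M_r/M_o = 377.8/81.40 = 4.642.

4.64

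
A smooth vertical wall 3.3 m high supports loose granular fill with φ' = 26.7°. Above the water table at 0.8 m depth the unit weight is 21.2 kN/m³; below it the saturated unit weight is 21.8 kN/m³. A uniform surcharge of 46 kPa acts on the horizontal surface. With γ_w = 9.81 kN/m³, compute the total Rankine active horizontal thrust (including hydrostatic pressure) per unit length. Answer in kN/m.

K_a = tan²(45° − φ/2) = 0.3800.
γ' = 21.8 − 9.81 = 11.99 kN/m³. h₂ = H − d_w = 2.5 m.
σ'_h: at surface K_a·q = 17.48; at WT K_a(q+γd_w) = 23.92; at base K_a(q+γd_w+γ'h₂) = 35.31 kPa.
P₁ = ½(17.48+23.92)×0.8 = 16.56; P₂ = ½(23.92+35.31)×2.5 = 74.04; P_w = ½γ_w h₂² = 30.66.
Total = 16.56+74.04+30.66 = 121.3 kN/m.

121 kN/m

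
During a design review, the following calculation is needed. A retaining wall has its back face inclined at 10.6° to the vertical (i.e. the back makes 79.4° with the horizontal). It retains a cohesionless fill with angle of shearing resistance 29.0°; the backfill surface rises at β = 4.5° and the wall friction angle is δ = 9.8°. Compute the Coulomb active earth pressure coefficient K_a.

K_a = sin²(α+φ) / [sin²α · sin(α−δ) · (1 + √{sin(φ+δ)sin(φ−β) / (sin(α−δ)sin(α+β))})²].
With α = 79.4°, φ = 29.0°, δ = 9.8°, β = 4.5°: K_a = 0.4258.

0.426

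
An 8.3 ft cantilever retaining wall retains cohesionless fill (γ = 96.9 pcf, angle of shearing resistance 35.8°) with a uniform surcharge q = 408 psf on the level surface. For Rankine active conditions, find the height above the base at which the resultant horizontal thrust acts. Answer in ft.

K_a = 0.2619.
Triangular part P₁ = ½K_aγH² = 874.0 at H/3 = 2.767 ft; rectangular part P₂ = K_a q H = 886.8 at H/2 = 4.150 ft.
ȳ = (P₁·2.767 + P₂·4.150)/(P₁+P₂) = 3.463 ft.

3.46 ft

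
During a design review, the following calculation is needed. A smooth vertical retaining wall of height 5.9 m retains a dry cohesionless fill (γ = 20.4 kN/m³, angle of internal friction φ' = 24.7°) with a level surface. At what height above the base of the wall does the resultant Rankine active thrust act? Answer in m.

1.97 m

K_a = 0.4106.
The pressure distribution is triangular, so the resultant acts at H/3 above the base = 5.9/3 = 1.967 m.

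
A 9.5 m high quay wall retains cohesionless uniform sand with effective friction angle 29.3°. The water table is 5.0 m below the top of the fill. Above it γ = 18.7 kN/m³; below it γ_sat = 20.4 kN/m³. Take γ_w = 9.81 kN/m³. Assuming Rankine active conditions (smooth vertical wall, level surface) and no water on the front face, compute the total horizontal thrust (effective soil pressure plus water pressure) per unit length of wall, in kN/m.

360 kN/m

K_a = tan²(45° − φ/2) = 0.3428.
γ' = 20.4 − 9.81 = 10.59 kN/m³. Depth below WT = 4.5 m.
σ'_h at WT = K_a γ d_w = 32.06 kPa; at base = 32.06 + K_a γ' × 4.5 = 48.39 kPa.
P₁ (0–5.0 m) = ½×32.06×5.0 = 80.14. P₂ (5.0–9.5 m) = ½(32.06+48.39)×4.5 = 181.0.
P_w = ½ γ_w h₂² = 0.5×9.81×4.5² = 99.33. Total = 80.14+181.0+99.33 = 360.5 kN/m.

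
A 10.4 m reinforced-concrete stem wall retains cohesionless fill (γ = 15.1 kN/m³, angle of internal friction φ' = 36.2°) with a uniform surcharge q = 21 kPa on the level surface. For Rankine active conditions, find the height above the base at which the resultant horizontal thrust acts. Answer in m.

K_a = 0.2574.
Triangular part P₁ = ½K_aγH² = 210.2 at H/3 = 3.467 m; rectangular part P₂ = K_a q H = 56.21 at H/2 = 5.200 m.
ȳ = (P₁·3.467 + P₂·5.200)/(P₁+P₂) = 3.832 m.

3.83 m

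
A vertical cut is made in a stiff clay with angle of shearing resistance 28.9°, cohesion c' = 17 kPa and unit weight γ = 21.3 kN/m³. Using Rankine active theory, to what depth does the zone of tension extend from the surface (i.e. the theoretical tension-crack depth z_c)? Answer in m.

K_a = tan²(45° − 28.9°/2) = 0.3484; √K_a = 0.5902.
The active pressure is zero where K_a γ z = 2c√K_a, so z_c = 2c/(γ√K_a) = 2×17/(21.3×0.5902) = 2.704 m.

2.70 m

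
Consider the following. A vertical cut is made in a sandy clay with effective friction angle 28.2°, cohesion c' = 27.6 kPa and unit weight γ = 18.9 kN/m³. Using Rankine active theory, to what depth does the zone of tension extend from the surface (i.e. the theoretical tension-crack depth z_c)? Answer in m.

4.88 m

K_a = tan²(45° − 28.2°/2) = 0.3582; √K_a = 0.5985.
The active pressure is zero where K_a γ z = 2c√K_a, so z_c = 2c/(γ√K_a) = 2×27.6/(18.9×0.5985) = 4.880 m.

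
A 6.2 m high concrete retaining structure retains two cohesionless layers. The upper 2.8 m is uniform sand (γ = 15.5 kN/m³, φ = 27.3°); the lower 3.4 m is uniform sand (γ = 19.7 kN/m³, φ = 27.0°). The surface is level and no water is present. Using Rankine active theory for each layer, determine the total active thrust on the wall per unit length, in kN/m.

121 kN/m

K_a1 = tan²(45°−27.3°/2) = 0.3711; K_a2 = tan²(45°−27.0°/2) = 0.3755.
Layer 1: σ at base = K_a1 γ₁ h₁ = 16.11 kPa; P₁ = ½×16.11×2.8 = 22.55.
Layer 2: σ_v at top = γ₁h₁ = 43.40; σ_h top = K_a2×43.40 = 16.30; σ_h base = K_a2×(43.40+19.7×3.4) = 41.45.
P₂ = ½(16.30+41.45)×3.4 = 98.17. Total P_a = 22.55+98.17 = 120.7 kN/m.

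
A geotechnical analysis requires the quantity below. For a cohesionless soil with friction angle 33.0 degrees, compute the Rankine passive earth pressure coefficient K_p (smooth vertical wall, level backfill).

3.39

K_p = (1 + sin φ)/(1 − sin φ) = tan²(45° + 33.0°/2) = 3.392.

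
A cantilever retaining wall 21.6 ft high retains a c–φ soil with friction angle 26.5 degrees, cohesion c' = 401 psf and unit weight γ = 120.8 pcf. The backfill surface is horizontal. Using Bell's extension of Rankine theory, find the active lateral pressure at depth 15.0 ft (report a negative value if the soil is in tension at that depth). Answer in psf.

K_a = (1 − sin φ)/(1 + sin φ) = 0.3829.
σ_a = K_a γ z − 2c√K_a = 0.3829×120.8×15.0 − 2×401×0.6188 = 197.6 psf.

198 psf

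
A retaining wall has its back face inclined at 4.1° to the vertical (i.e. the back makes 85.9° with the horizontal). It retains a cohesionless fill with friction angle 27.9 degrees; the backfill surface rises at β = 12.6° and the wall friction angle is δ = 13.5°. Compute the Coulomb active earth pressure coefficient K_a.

K_a = sin²(α+φ) / [sin²α · sin(α−δ) · (1 + √{sin(φ+δ)sin(φ−β) / (sin(α−δ)sin(α+β))})²].
With α = 85.9°, φ = 27.9°, δ = 13.5°, β = 12.6°: K_a = 0.4316.

0.432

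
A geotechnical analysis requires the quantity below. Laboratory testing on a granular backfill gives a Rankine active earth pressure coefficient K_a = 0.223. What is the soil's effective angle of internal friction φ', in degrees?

K_a = tan²(45° − φ/2) ⇒ 45° − φ/2 = arctan(√0.223) = 25.28°.
φ = 2(45° − 25.28°) = 39.44°.

39.4°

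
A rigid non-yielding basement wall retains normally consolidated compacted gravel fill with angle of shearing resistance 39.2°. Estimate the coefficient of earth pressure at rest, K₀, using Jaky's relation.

0.368

K₀ = 1 − sin φ' = 1 − sin 39.2° = 0.3680.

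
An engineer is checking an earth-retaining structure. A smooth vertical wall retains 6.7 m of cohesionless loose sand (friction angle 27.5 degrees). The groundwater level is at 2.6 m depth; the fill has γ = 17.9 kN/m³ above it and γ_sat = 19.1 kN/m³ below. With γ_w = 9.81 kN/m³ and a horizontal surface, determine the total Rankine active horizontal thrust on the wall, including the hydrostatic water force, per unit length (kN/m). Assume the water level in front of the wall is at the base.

204 kN/m

K_a = tan²(45° − φ/2) = 0.3682.
γ' = 19.1 − 9.81 = 9.290 kN/m³. Depth below WT = 4.1 m.
σ'_h at WT = K_a γ d_w = 17.14 kPa; at base = 17.14 + K_a γ' × 4.1 = 31.16 kPa.
P₁ (0–2.6 m) = ½×17.14×2.6 = 22.28. P₂ (2.6–6.7 m) = ½(17.14+31.16)×4.1 = 99.01.
P_w = ½ γ_w h₂² = 0.5×9.81×4.1² = 82.45. Total = 22.28+99.01+82.45 = 203.7 kN/m.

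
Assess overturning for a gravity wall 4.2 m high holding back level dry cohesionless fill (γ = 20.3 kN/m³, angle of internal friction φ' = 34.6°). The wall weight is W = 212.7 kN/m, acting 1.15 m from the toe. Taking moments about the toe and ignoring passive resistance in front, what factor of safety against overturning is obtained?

K_a = tan²(45° − 34.6°/2) = 0.2756.
P_a = ½K_aγH² = 0.5×0.2756×20.3×4.2² = 49.35 kN/m, acting at H/3 = 1.400 m above the base.
Overturning moment M_o = P_a × H/3 = 49.35 × 1.400 = 69.09.
Resisting moment M_r = W × 1.15 = 212.7 × 1.15 = 244.6.
FS_overturning = M_r/M_o = 244.6/69.09 = 3.540.

3.54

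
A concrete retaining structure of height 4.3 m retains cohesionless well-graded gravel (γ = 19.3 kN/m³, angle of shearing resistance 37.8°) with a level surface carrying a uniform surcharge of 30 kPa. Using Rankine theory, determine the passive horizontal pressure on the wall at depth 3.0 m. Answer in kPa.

K_p = (1 + sin φ)/(1 − sin φ) = 4.167.
σ_v = γz + q = 19.3 × 3.0 + 30 = 87.90 kPa.
σ_h = K_p σ_v = 4.167 × 87.90 = 366.3 kPa.

366 kPa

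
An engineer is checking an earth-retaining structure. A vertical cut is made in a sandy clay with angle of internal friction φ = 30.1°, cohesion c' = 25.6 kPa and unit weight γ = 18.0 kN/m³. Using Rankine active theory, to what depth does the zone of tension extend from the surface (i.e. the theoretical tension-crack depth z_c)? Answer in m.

4.94 m

K_a = tan²(45° − 30.1°/2) = 0.3320; √K_a = 0.5762.
The active pressure is zero where K_a γ z = 2c√K_a, so z_c = 2c/(γ√K_a) = 2×25.6/(18.0×0.5762) = 4.937 m.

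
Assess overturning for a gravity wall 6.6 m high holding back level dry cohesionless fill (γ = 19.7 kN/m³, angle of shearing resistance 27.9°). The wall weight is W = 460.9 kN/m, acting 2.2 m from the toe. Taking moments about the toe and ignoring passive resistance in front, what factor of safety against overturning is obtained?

2.96

K_a = tan²(45° − 27.9°/2) = 0.3625.
P_a = ½K_aγH² = 0.5×0.3625×19.7×6.6² = 155.5 kN/m, acting at H/3 = 2.200 m above the base.
Overturning moment M_o = P_a × H/3 = 155.5 × 2.200 = 342.1.
Resisting moment M_r = W × 2.2 = 460.9 × 2.2 = 1014.
FS_overturning = M_r/M_o = 1014/342.1 = 2.964.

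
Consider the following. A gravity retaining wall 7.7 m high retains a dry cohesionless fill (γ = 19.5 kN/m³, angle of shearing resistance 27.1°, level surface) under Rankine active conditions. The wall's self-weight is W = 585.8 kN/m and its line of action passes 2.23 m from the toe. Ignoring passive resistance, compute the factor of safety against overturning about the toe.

K_a = tan²(45° − 27.1°/2) = 0.3741.
P_a = ½K_aγH² = 0.5×0.3741×19.5×7.7² = 216.2 kN/m, acting at H/3 = 2.567 m above the base.
Overturning moment M_o = P_a × H/3 = 216.2 × 2.567 = 555.0.
Resisting moment M_r = W × 2.23 = 585.8 × 2.23 = 1306.
FS_overturning = M_r/M_o = 1306/555.0 = 2.354.

2.35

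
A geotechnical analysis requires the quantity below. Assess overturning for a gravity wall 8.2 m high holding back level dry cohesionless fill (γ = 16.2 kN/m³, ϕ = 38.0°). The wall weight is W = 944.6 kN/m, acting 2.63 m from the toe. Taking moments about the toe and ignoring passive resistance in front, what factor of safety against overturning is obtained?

K_a = tan²(45° − 38.0°/2) = 0.2379.
P_a = ½K_aγH² = 0.5×0.2379×16.2×8.2² = 129.6 kN/m, acting at H/3 = 2.733 m above the base.
Overturning moment M_o = P_a × H/3 = 129.6 × 2.733 = 354.1.
Resisting moment M_r = W × 2.63 = 944.6 × 2.63 = 2484.
FS_overturning = M_r/M_o = 2484/354.1 = 7.015.

7.02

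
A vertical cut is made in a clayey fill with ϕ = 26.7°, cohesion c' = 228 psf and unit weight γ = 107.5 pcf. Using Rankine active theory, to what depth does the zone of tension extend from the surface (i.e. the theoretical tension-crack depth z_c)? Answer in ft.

6.88 ft

K_a = tan²(45° − 26.7°/2) = 0.3800; √K_a = 0.6164.
The active pressure is zero where K_a γ z = 2c√K_a, so z_c = 2c/(γ√K_a) = 2×228/(107.5×0.6164) = 6.882 ft.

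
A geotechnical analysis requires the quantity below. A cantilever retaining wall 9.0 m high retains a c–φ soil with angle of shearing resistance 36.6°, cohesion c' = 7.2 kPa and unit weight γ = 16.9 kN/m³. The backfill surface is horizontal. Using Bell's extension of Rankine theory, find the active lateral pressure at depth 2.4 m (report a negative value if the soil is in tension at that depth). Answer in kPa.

K_a = (1 − sin φ)/(1 + sin φ) = 0.2530.
σ_a = K_a γ z − 2c√K_a = 0.2530×16.9×2.4 − 2×7.2×0.5029 = 3.017 kPa.

3.02 kPa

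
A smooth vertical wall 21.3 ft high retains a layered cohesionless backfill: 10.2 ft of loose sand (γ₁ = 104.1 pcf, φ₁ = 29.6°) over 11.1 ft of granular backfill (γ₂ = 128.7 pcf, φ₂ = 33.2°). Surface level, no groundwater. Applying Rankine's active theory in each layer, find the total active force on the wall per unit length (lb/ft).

7600 lb/ft

K_a1 = tan²(45°−29.6°/2) = 0.3387; K_a2 = tan²(45°−33.2°/2) = 0.2924.
Layer 1: σ at base = K_a1 γ₁ h₁ = 359.7 psf; P₁ = ½×359.7×10.2 = 1834.
Layer 2: σ_v at top = γ₁h₁ = 1062; σ_h top = K_a2×1062 = 310.4; σ_h base = K_a2×(1062+128.7×11.1) = 728.1.
P₂ = ½(310.4+728.1)×11.1 = 5764. Total P_a = 1834+5764 = 7598 lb/ft.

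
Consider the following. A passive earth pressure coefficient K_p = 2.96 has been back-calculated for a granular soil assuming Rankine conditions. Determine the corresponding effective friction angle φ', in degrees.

K_p = (1+sin φ)/(1−sin φ) ⇒ sin φ = (K_p − 1)/(K_p + 1) = 0.4949.
φ = arcsin(0.4949) = 29.67°.

29.7°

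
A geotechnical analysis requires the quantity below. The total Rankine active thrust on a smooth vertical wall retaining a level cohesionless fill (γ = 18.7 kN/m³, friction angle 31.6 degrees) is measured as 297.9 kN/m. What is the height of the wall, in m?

K_a = 0.3123. P_a = ½ K_a γ H² ⇒ H = √(2P_a/(K_a γ)).
H = √(2×297.9/(0.3123×18.7)) = 10.10 m.

10.1 m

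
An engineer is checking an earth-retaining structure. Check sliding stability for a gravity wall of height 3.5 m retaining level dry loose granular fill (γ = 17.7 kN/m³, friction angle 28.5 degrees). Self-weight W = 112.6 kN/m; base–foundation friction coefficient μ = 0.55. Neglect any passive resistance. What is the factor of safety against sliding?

K_a = tan²(45° − 28.5°/2) = 0.3540.
P_a = ½K_aγH² = 0.5×0.3540×17.7×3.5² = 38.37 kN/m, acting at H/3 = 1.167 m above the base.
FS_sliding = μW / P_a = 0.55×112.6 / 38.37 = 1.614.

1.61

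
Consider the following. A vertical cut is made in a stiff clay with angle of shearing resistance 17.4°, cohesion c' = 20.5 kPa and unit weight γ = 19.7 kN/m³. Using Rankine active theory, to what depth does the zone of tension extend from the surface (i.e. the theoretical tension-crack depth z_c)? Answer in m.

2.83 m

K_a = tan²(45° − 17.4°/2) = 0.5396; √K_a = 0.7346.
The active pressure is zero where K_a γ z = 2c√K_a, so z_c = 2c/(γ√K_a) = 2×20.5/(19.7×0.7346) = 2.833 m.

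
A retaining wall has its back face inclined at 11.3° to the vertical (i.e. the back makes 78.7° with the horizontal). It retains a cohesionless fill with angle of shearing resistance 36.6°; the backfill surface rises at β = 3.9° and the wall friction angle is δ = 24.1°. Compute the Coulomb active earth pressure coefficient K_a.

K_a = sin²(α+φ) / [sin²α · sin(α−δ) · (1 + √{sin(φ+δ)sin(φ−β) / (sin(α−δ)sin(α+β))})²].
With α = 78.7°, φ = 36.6°, δ = 24.1°, β = 3.9°: K_a = 0.3353.

0.335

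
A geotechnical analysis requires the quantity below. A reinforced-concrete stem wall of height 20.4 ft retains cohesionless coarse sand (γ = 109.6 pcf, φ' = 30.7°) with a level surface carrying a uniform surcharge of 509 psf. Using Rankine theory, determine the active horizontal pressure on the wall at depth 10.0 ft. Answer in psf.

520 psf

K_a = (1 − sin φ)/(1 + sin φ) = 0.3240.
σ_v = γz + q = 109.6 × 10.0 + 509 = 1605 psf.
σ_h = K_a σ_v = 0.3240 × 1605 = 520.1 psf.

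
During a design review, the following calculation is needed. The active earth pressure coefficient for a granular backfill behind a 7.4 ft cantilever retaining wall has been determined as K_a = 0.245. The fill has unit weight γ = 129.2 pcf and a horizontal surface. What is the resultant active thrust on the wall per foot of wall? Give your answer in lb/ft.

P = ½ K_a γ H² = 0.5 × 0.245 × 129.2 × 7.4² = 866.7 lb/ft.

867 lb/ft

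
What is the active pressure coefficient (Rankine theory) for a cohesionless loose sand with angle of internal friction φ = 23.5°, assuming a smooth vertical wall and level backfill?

K_a = tan²(45° − φ/2) = tan²(33.25°) = 0.4298.

0.430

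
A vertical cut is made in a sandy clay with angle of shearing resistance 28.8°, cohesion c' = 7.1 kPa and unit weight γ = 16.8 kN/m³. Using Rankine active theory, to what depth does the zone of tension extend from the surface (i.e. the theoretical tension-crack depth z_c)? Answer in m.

K_a = tan²(45° − 28.8°/2) = 0.3498; √K_a = 0.5914.
The active pressure is zero where K_a γ z = 2c√K_a, so z_c = 2c/(γ√K_a) = 2×7.1/(16.8×0.5914) = 1.429 m.

1.43 m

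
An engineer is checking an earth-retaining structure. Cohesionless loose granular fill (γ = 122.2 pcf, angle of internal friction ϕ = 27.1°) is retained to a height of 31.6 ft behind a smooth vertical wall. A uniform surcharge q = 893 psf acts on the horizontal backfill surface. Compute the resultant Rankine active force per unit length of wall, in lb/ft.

K_a = tan²(45° − φ/2) = 0.3741.
Soil triangle: ½ K_a γ H² = 0.5×0.3741×122.2×31.6² = 22820 lb/ft.
Surcharge rectangle: K_a q H = 0.3741×893×31.6 = 10560 lb/ft.
Total = 22820 + 10560 = 33380 lb/ft.

33400 lb/ft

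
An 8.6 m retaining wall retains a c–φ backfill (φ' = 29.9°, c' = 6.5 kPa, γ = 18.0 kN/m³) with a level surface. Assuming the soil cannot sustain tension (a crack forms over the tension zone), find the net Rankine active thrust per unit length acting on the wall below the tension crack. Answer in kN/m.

163 kN/m

K_a = 0.3347; √K_a = 0.5785.
Tension-crack depth z_c = 2c/(γ√K_a) = 2×6.5/(18.0×0.5785) = 1.248 m.
σ_a at base = K_a γ H − 2c√K_a = 0.3347×18.0×8.6 − 2×6.5×0.5785 = 44.29 kPa.
P_a = ½ × 44.29 × (H − z_c) = 0.5×44.29×7.352 = 162.8 kN/m.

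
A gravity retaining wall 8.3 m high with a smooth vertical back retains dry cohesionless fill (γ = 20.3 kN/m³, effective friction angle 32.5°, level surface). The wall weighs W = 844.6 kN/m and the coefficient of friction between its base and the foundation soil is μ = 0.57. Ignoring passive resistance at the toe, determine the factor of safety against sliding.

2.29

K_a = tan²(45° − 32.5°/2) = 0.3010.
P_a = ½K_aγH² = 0.5×0.3010×20.3×8.3² = 210.5 kN/m, acting at H/3 = 2.767 m above the base.
FS_sliding = μW / P_a = 0.57×844.6 / 210.5 = 2.288.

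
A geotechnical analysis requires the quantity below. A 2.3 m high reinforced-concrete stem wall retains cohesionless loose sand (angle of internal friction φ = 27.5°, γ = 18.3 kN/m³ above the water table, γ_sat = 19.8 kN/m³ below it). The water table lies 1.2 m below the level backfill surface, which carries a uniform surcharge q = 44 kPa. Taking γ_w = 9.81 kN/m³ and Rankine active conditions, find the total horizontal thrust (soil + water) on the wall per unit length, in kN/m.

59.2 kN/m

K_a = tan²(45° − φ/2) = 0.3682.
γ' = 19.8 − 9.81 = 9.990 kN/m³. h₂ = H − d_w = 1.1 m.
σ'_h: at surface K_a·q = 16.20; at WT K_a(q+γd_w) = 24.29; at base K_a(q+γd_w+γ'h₂) = 28.33 kPa.
P₁ = ½(16.20+24.29)×1.2 = 24.29; P₂ = ½(24.29+28.33)×1.1 = 28.94; P_w = ½γ_w h₂² = 5.935.
Total = 24.29+28.94+5.935 = 59.17 kN/m.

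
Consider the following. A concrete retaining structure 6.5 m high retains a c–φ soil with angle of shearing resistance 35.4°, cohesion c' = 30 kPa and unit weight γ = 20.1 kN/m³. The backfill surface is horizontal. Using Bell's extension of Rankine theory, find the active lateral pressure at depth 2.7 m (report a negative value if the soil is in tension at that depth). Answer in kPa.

-16.5 kPa

K_a = (1 − sin φ)/(1 + sin φ) = 0.2664.
σ_a = K_a γ z − 2c√K_a = 0.2664×20.1×2.7 − 2×30×0.5161 = -16.51 kPa.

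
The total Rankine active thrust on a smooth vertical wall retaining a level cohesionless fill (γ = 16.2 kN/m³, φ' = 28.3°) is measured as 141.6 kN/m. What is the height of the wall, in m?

7.00 m

K_a = 0.3568. P_a = ½ K_a γ H² ⇒ H = √(2P_a/(K_a γ)).
H = √(2×141.6/(0.3568×16.2)) = 7.000 m.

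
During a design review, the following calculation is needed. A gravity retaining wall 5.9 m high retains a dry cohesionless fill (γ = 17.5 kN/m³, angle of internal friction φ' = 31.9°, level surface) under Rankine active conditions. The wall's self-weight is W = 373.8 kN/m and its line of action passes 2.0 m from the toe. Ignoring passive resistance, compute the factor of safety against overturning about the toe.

K_a = tan²(45° − 31.9°/2) = 0.3085.
P_a = ½K_aγH² = 0.5×0.3085×17.5×5.9² = 93.97 kN/m, acting at H/3 = 1.967 m above the base.
Overturning moment M_o = P_a × H/3 = 93.97 × 1.967 = 184.8.
Resisting moment M_r = W × 2.0 = 373.8 × 2.0 = 747.6.
FS_overturning = M_r/M_o = 747.6/184.8 = 4.045.

4.05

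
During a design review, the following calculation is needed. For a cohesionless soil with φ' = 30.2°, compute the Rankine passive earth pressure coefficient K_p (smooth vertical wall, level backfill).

K_p = (1 + sin φ)/(1 − sin φ) = tan²(45° + 30.2°/2) = 3.024.

3.02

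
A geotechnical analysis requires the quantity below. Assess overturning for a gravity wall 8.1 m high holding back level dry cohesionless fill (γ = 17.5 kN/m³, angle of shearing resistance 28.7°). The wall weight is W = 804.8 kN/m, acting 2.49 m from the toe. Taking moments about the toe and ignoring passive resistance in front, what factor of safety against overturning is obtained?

K_a = tan²(45° − 28.7°/2) = 0.3511.
P_a = ½K_aγH² = 0.5×0.3511×17.5×8.1² = 201.6 kN/m, acting at H/3 = 2.700 m above the base.
Overturning moment M_o = P_a × H/3 = 201.6 × 2.700 = 544.3.
Resisting moment M_r = W × 2.49 = 804.8 × 2.49 = 2004.
FS_overturning = M_r/M_o = 2004/544.3 = 3.682.

3.68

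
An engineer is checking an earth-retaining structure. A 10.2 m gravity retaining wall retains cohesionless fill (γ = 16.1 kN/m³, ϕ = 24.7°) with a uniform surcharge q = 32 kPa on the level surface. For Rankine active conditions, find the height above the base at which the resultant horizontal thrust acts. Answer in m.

K_a = 0.4106.
Triangular part P₁ = ½K_aγH² = 343.9 at H/3 = 3.400 m; rectangular part P₂ = K_a q H = 134.0 at H/2 = 5.100 m.
ȳ = (P₁·3.400 + P₂·5.100)/(P₁+P₂) = 3.877 m.

3.88 m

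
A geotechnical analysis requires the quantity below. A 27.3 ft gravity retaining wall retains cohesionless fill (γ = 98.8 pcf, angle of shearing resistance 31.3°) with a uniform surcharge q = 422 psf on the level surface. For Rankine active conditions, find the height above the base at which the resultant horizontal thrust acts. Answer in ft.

10.2 ft

K_a = 0.3162.
Triangular part P₁ = ½K_aγH² = 11640 at H/3 = 9.100 ft; rectangular part P₂ = K_a q H = 3643 at H/2 = 13.65 ft.
ȳ = (P₁·9.100 + P₂·13.65)/(P₁+P₂) = 10.18 ft.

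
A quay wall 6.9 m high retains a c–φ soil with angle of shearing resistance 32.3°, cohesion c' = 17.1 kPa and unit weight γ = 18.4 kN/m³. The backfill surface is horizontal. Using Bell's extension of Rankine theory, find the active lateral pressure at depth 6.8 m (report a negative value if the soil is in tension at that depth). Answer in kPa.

19.1 kPa

K_a = (1 − sin φ)/(1 + sin φ) = 0.3035.
σ_a = K_a γ z − 2c√K_a = 0.3035×18.4×6.8 − 2×17.1×0.5509 = 19.13 kPa.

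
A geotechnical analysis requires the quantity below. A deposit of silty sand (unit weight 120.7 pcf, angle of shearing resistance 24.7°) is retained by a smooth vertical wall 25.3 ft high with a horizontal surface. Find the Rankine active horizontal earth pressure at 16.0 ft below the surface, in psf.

K_a = (1 − sin φ)/(1 + sin φ) = 0.4106.
σ_h = K_a γ z = 0.4106 × 120.7 × 16.0 = 792.9 psf.

793 psf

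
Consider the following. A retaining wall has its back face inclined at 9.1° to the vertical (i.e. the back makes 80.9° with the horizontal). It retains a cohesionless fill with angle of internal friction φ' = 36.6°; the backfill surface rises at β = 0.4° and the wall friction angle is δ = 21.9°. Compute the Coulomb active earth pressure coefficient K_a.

K_a = sin²(α+φ) / [sin²α · sin(α−δ) · (1 + √{sin(φ+δ)sin(φ−β) / (sin(α−δ)sin(α+β))})²].
With α = 80.9°, φ = 36.6°, δ = 21.9°, β = 0.4°: K_a = 0.3002.

0.300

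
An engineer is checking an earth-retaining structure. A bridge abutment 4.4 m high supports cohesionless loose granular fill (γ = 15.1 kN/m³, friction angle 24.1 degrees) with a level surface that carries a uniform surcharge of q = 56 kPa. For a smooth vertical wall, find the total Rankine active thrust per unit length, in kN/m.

K_a = tan²(45° − φ/2) = 0.4201.
Soil triangle: ½ K_a γ H² = 0.5×0.4201×15.1×4.4² = 61.41 kN/m.
Surcharge rectangle: K_a q H = 0.4201×56×4.4 = 103.5 kN/m.
Total = 61.41 + 103.5 = 164.9 kN/m.

165 kN/m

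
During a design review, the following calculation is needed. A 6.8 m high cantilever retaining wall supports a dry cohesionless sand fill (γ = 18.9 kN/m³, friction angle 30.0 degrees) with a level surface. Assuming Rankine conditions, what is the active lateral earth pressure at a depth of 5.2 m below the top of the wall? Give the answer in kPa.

32.8 kPa

K_a = (1 − sin φ)/(1 + sin φ) = 0.3333.
σ_h = K_a γ z = 0.3333 × 18.9 × 5.2 = 32.76 kPa.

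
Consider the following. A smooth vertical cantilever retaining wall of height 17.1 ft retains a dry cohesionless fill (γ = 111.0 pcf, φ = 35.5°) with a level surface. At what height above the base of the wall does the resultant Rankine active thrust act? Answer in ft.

5.70 ft

K_a = 0.2653.
The pressure distribution is triangular, so the resultant acts at H/3 above the base = 17.1/3 = 5.700 ft.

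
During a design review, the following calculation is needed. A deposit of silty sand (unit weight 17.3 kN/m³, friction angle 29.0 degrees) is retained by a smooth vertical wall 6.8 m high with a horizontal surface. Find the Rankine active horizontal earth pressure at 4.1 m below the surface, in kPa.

K_a = (1 − sin φ)/(1 + sin φ) = 0.3470.
σ_h = K_a γ z = 0.3470 × 17.3 × 4.1 = 24.61 kPa.

24.6 kPa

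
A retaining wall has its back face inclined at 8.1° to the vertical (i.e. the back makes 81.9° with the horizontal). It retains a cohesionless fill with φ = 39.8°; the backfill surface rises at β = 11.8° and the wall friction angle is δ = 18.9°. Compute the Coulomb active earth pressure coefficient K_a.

K_a = sin²(α+φ) / [sin²α · sin(α−δ) · (1 + √{sin(φ+δ)sin(φ−β) / (sin(α−δ)sin(α+β))})²].
With α = 81.9°, φ = 39.8°, δ = 18.9°, β = 11.8°: K_a = 0.2966.

0.297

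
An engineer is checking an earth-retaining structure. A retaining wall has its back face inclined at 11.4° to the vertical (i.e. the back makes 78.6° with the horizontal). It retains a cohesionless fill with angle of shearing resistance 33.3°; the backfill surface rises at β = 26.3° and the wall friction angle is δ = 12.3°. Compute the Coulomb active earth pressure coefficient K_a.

K_a = sin²(α+φ) / [sin²α · sin(α−δ) · (1 + √{sin(φ+δ)sin(φ−β) / (sin(α−δ)sin(α+β))})²].
With α = 78.6°, φ = 33.3°, δ = 12.3°, β = 26.3°: K_a = 0.5669.

0.567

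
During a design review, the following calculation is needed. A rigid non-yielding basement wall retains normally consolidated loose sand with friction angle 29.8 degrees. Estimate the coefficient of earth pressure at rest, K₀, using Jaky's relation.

K₀ = 1 − sin φ' = 1 − sin 29.8° = 0.5030.

0.503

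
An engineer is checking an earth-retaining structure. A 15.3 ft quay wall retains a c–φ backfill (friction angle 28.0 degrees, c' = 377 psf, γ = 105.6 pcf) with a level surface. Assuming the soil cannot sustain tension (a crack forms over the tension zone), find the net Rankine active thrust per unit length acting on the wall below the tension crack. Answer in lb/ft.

223 lb/ft

K_a = 0.3610; √K_a = 0.6009.
Tension-crack depth z_c = 2c/(γ√K_a) = 2×377/(105.6×0.6009) = 11.88 ft.
σ_a at base = K_a γ H − 2c√K_a = 0.3610×105.6×15.3 − 2×377×0.6009 = 130.3 psf.
P_a = ½ × 130.3 × (H − z_c) = 0.5×130.3×3.417 = 222.5 lb/ft.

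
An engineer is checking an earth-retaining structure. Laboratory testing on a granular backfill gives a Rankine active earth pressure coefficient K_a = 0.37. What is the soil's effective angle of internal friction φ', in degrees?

K_a = tan²(45° − φ/2) ⇒ 45° − φ/2 = arctan(√0.37) = 31.31°.
φ = 2(45° − 31.31°) = 27.38°.

27.4°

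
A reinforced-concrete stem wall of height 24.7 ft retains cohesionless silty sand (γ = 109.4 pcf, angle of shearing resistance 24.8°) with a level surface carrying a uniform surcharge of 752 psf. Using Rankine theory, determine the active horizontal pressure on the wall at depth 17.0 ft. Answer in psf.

1070 psf

K_a = (1 − sin φ)/(1 + sin φ) = 0.4090.
σ_v = γz + q = 109.4 × 17.0 + 752 = 2612 psf.
σ_h = K_a σ_v = 0.4090 × 2612 = 1068 psf.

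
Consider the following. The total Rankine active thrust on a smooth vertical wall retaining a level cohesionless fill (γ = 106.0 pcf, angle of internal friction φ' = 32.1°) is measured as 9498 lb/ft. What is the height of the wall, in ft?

K_a = 0.3060. P_a = ½ K_a γ H² ⇒ H = √(2P_a/(K_a γ)).
H = √(2×9498/(0.3060×106.0)) = 24.20 ft.

24.2 ft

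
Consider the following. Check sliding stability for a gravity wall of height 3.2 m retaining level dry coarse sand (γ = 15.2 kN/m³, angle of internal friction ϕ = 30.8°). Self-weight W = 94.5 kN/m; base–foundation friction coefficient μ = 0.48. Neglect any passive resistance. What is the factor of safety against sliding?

1.81

K_a = tan²(45° − 30.8°/2) = 0.3227.
P_a = ½K_aγH² = 0.5×0.3227×15.2×3.2² = 25.11 kN/m, acting at H/3 = 1.067 m above the base.
FS_sliding = μW / P_a = 0.48×94.5 / 25.11 = 1.806.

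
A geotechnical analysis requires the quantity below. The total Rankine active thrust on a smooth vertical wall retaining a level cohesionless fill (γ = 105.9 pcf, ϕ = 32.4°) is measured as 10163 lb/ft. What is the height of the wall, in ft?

25.2 ft

K_a = 0.3022. P_a = ½ K_a γ H² ⇒ H = √(2P_a/(K_a γ)).
H = √(2×10163/(0.3022×105.9)) = 25.20 ft.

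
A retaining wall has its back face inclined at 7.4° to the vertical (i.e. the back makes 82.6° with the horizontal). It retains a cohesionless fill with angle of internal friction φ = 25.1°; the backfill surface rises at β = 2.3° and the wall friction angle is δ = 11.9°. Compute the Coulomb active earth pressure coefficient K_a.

K_a = sin²(α+φ) / [sin²α · sin(α−δ) · (1 + √{sin(φ+δ)sin(φ−β) / (sin(α−δ)sin(α+β))})²].
With α = 82.6°, φ = 25.1°, δ = 11.9°, β = 2.3°: K_a = 0.4357.

0.436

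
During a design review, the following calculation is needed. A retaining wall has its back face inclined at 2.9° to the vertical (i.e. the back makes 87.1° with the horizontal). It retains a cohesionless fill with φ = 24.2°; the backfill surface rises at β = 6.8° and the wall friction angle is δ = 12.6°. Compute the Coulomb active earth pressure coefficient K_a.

0.441

K_a = sin²(α+φ) / [sin²α · sin(α−δ) · (1 + √{sin(φ+δ)sin(φ−β) / (sin(α−δ)sin(α+β))})²].
With α = 87.1°, φ = 24.2°, δ = 12.6°, β = 6.8°: K_a = 0.4406.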